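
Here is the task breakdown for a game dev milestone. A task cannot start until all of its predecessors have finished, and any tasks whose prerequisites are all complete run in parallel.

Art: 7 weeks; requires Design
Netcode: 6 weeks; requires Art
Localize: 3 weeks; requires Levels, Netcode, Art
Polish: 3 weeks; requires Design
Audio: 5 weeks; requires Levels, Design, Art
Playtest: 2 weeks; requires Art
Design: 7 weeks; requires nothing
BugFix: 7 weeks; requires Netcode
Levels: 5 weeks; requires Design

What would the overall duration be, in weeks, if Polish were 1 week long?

Actual critical path: Design→Art→Netcode→BugFix = 7+7+6+7 = 27 ⇒ 27 weeks.
Polish is off the critical path — its longest chain is 10 weeks, giving 17 of slack.
That remains the longest chain; total 27 weeks.

27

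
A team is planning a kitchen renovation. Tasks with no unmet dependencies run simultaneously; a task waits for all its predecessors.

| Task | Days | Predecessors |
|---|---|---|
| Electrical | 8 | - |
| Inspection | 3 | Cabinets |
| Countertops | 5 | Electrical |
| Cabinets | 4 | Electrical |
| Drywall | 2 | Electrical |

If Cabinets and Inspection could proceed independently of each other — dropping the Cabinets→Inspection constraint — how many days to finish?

13

Original critical path: Electrical→Cabinets→Inspection = 8+4+3 = 15 ⇒ 15 days.
Without Cabinets→Inspection, Inspection's earliest start moves from 12 to 0.
New critical path: Electrical→Countertops = 8+5 = 13 ⇒ 13 days.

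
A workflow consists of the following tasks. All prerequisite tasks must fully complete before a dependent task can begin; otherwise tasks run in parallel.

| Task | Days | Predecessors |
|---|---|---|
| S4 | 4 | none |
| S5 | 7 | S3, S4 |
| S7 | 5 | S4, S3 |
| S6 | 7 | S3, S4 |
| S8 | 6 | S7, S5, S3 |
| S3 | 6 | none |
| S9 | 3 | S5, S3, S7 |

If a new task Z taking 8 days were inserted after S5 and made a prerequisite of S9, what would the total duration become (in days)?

24

Originally the job takes 19 days.
With Z inserted, S9 now waits for max(S5, S3, S7, Z).
New critical path: S3→S5→Z→S9 = 6+7+8+3 = 24 ⇒ 24 days.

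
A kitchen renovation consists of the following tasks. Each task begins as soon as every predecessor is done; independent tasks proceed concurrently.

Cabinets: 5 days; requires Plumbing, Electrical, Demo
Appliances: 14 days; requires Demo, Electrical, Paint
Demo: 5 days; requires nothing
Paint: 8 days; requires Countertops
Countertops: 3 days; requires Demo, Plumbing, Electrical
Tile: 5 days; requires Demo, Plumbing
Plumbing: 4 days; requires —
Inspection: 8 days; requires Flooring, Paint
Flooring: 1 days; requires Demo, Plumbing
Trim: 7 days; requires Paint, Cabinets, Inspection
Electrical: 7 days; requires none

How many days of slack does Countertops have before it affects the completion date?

The longest chain is Electrical→Countertops→Paint→Inspection→Trim = 7+3+8+8+7 = 33; overall finish 33 days.
Countertops finishes as early as 10 and must finish by 10.
So Countertops can slip 10 − 10 = 0 days.

0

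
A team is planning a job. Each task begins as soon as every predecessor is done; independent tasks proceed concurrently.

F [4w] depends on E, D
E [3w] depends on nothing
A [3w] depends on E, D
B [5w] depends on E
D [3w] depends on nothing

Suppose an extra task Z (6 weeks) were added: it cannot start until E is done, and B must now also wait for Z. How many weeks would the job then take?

Originally the job takes 8 weeks.
With Z inserted, B now waits for max(E, Z).
New critical path: E→Z→B = 3+6+5 = 14 ⇒ 14 weeks.

14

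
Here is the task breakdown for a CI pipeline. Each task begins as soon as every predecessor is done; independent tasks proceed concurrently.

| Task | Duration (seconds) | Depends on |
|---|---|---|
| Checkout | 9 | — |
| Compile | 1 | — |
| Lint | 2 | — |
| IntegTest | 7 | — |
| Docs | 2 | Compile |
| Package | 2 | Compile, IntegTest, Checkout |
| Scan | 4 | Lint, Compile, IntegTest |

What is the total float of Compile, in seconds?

6

Checkout→Package = 9+2 = 11 sets the makespan at 11 seconds.
Longest path through Compile: 5 seconds (earliest finish 1, latest finish 7).
Slack of Compile = 6 − 0 = 6 seconds.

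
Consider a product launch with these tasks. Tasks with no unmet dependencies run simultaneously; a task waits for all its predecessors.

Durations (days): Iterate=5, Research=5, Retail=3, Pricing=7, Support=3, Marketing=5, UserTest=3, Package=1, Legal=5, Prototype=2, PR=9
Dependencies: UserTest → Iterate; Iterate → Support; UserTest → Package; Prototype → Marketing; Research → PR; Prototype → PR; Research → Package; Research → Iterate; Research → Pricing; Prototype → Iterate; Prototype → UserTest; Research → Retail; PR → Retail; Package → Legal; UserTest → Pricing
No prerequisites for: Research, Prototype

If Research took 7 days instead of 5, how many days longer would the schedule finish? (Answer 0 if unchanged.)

2

As given, the longest chain is Research→PR→Retail = 5+9+3 = 17, so the finish is 17 days.
Research is on the critical path; changing it to 7 makes that path 19 days.
The critical path is still Research→PR→Retail; finish is now 19 days.
Change in finish: 19 − 17 = +2 days.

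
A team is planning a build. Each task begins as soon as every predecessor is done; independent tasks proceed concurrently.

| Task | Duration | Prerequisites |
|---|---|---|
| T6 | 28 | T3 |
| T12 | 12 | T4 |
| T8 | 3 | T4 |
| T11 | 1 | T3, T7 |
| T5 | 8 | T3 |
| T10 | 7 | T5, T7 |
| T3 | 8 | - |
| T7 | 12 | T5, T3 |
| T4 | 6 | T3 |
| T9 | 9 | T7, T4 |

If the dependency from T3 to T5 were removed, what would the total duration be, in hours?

36

Original critical path: T3→T5→T7→T9 = 8+8+12+9 = 37 ⇒ 37 hours.
Without T3→T5, T5's earliest start moves from 8 to 0.
After: T3→T6 = 8+28 = 36 → 36 hours.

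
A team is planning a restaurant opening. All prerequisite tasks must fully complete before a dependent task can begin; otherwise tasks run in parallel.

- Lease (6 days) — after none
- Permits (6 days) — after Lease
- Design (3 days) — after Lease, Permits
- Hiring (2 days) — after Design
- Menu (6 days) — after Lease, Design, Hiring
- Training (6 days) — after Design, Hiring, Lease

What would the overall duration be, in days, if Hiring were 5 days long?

Critical path before the change: Lease→Permits→Design→Hiring→Menu = 6+6+3+2+6 = 23 giving 23 days.
Since Hiring is critical, the +3 change carries straight to that chain (now 26 days).
The critical path is still Lease→Permits→Design→Hiring→Menu; finish is now 26 days.

26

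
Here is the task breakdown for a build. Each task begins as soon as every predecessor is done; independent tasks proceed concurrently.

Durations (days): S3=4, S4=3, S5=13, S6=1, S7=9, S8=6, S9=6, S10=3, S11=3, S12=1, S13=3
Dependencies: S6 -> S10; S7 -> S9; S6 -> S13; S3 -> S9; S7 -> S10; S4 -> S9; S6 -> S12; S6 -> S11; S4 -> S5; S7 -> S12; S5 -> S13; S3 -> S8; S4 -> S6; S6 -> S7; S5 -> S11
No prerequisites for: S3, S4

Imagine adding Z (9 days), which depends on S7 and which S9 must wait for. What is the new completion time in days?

Originally the job takes 19 days.
With Z inserted, S9 now waits for max(S4, S7, S3, Z).
New critical path: S4→S6→S7→Z→S9 = 3+1+9+9+6 = 28 ⇒ 28 days.

28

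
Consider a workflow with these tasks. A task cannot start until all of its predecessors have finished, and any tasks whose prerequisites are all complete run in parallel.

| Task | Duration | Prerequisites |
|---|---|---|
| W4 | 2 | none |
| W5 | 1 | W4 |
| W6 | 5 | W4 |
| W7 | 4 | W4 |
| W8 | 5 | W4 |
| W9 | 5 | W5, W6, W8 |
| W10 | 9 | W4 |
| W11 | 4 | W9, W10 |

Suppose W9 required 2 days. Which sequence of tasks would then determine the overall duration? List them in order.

W4, W10, W11

The binding path is W4→W6→W9→W11 = 2+5+5+4 = 16; finish at 16 days.
W9 is on the critical path; changing it to 2 makes that path 13 days.
New critical path: W4→W10→W11 = 2+9+4 = 15 ⇒ 15 days.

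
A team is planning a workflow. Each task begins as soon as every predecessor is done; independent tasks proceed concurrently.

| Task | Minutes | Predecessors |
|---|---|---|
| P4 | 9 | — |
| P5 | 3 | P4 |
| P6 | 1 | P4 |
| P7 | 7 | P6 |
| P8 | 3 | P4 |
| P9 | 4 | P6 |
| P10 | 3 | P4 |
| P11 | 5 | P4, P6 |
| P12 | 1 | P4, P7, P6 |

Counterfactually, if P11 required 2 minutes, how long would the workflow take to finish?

The binding path is P4→P6→P7→P12 = 9+1+7+1 = 18; finish at 18 minutes.
P11 has 3 minutes of float (longest path through it is 15).
The critical path is still P4→P6→P7→P12; finish is now 18 minutes.

18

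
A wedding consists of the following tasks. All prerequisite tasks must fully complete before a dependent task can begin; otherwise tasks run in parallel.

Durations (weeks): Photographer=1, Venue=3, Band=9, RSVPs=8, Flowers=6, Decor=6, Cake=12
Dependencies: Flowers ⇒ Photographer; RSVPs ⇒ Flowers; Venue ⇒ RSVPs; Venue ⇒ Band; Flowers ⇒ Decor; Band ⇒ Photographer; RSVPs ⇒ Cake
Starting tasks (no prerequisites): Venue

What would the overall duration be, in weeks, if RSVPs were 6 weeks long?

Actual critical path: Venue→RSVPs→Flowers→Decor = 3+8+6+6 = 23 ⇒ 23 weeks.
RSVPs is on the critical path; changing it to 6 makes that path 21 weeks.
No other chain overtakes it, so the finish is 21 weeks.

21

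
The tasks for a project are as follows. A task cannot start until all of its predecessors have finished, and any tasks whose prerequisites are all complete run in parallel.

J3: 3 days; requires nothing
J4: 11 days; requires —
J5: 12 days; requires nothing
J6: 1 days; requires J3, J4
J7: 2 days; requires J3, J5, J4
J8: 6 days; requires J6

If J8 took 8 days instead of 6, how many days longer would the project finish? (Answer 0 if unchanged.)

2

Baseline: J4→J6→J8 = 11+1+6 = 18 → 18 days.
Since J8 is critical, the +2 change carries straight to that chain (now 20 days).
That remains the longest chain; total 20 days.
Change in finish: 20 − 18 = +2 days.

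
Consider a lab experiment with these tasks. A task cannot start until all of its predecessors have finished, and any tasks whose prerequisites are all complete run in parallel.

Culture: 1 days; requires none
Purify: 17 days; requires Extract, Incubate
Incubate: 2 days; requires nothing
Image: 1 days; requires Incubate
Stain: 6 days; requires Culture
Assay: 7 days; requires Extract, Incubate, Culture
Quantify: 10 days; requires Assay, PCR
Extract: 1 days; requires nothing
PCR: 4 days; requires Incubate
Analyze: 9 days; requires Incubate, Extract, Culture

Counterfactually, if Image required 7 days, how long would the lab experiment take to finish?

19

The binding path is Incubate→Purify = 2+17 = 19; finish at 19 days.
Image is off the critical path — its longest chain is 3 days, giving 16 of slack.
The critical path is still Incubate→Purify; finish is now 19 days.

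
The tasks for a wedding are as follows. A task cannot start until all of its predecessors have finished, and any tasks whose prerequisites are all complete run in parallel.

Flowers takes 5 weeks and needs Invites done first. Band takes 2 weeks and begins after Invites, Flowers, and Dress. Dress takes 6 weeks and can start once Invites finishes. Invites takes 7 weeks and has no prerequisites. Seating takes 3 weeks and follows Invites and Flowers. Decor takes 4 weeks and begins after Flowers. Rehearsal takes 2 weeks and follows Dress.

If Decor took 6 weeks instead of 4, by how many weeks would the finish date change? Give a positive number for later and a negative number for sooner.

Baseline: Invites→Flowers→Decor = 7+5+4 = 16 → 16 weeks.
Since Decor is critical, the +2 change carries straight to that chain (now 18 weeks).
The critical path is still Invites→Flowers→Decor; finish is now 18 weeks.
Change in finish: 18 − 16 = +2 weeks.

2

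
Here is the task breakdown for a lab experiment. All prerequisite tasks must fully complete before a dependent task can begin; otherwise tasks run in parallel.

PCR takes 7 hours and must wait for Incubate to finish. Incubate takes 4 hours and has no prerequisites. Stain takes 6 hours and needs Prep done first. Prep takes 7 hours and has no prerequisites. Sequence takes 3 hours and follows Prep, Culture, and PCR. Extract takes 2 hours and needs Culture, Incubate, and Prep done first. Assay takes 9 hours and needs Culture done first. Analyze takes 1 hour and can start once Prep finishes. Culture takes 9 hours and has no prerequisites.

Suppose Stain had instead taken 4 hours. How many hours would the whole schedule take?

18

Actual critical path: Culture→Assay = 9+9 = 18 ⇒ 18 hours.
Stain is off the critical path — its longest chain is 13 hours, giving 5 of slack.
No other chain overtakes it, so the finish is 18 hours.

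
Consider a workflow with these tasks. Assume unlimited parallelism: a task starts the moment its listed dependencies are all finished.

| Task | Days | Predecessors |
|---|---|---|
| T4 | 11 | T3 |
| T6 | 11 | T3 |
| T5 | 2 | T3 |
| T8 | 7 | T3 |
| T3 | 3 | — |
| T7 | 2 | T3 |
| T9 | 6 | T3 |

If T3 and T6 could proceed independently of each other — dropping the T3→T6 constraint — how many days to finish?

14

Before: longest chain T3→T4 = 3+11 = 14, finish 14.
Without T3→T6, T6's earliest start moves from 3 to 0.
New critical path: T3→T4 = 3+11 = 14 ⇒ 14 days.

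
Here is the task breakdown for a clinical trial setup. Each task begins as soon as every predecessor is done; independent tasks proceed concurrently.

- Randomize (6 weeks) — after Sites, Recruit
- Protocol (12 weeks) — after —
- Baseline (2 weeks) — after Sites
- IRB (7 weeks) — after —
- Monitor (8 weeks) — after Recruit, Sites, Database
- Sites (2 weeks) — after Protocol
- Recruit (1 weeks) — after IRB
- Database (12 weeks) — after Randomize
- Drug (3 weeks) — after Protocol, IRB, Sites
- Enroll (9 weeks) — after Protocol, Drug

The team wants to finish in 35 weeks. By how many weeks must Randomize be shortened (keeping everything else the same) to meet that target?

Current finish: 40 weeks; target: 35.
Randomize is on every critical path, so each week cut from Randomize cuts the finish by one (this holds down to a finish of 35).
Need 40 − 35 = 5 weeks off Randomize → Randomize becomes 1 week, finish becomes 35.

5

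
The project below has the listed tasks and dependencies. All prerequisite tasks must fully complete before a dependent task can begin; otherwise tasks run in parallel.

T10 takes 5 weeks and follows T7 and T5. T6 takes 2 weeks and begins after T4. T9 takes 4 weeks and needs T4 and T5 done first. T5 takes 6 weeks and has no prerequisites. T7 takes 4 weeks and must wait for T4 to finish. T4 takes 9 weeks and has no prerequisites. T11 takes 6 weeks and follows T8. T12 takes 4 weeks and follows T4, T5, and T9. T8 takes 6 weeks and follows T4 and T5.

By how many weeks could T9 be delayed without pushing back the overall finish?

Critical path: T4→T8→T11 = 9+6+6 = 21, so the finish is 21 weeks.
The longest chain containing T9 totals 17 weeks.
So T9 can slip 17 − 13 = 4 weeks.

4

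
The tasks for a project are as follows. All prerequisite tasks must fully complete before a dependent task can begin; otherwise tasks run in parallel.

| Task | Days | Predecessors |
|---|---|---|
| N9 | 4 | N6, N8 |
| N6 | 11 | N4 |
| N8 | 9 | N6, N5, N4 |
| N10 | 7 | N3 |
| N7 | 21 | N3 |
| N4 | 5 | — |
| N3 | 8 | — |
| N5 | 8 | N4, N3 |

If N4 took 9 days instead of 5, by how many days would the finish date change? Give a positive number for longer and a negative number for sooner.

The binding path is N4→N6→N8→N9 = 5+11+9+4 = 29; finish at 29 days.
N4 lies on that path, so at 9 days the path becomes 33 days.
That remains the longest chain; total 33 days.
Change in finish: 33 − 29 = +4 days.

4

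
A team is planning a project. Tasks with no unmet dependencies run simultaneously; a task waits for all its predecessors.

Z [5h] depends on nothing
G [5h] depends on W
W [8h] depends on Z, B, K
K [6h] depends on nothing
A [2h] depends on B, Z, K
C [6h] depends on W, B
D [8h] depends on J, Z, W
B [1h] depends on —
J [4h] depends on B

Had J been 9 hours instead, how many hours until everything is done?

Actual critical path: K→W→D = 6+8+8 = 22 ⇒ 22 hours.
The longest path through J is only 13 hours, so J has float 9.
The critical path is still K→W→D; finish is now 22 hours.

22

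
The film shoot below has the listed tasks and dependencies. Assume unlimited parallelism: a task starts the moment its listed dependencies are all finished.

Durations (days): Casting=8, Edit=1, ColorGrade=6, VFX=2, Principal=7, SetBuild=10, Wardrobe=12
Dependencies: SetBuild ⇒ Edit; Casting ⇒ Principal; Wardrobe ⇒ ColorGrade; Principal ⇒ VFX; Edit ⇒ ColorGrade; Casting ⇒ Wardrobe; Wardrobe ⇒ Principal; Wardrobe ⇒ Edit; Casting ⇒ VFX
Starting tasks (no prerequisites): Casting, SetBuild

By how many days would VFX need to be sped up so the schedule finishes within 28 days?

Current finish: 29 days; target: 28.
VFX is on every critical path, so each day cut from VFX cuts the finish by one (this holds down to a finish of 28).
Need 29 − 28 = 1 day off VFX → VFX becomes 1 day, finish becomes 28.

1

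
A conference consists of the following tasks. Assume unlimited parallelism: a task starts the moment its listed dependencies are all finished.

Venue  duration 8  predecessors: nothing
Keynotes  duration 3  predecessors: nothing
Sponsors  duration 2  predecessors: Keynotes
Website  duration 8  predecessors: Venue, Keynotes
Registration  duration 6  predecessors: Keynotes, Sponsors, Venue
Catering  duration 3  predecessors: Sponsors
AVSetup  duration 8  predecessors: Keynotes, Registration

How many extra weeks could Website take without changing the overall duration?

Critical path: Venue→Registration→AVSetup = 8+6+8 = 22, so the finish is 22 weeks.
Longest path through Website: 16 weeks (earliest finish 16, latest finish 22).
Slack of Website = 14 − 8 = 6 weeks.

6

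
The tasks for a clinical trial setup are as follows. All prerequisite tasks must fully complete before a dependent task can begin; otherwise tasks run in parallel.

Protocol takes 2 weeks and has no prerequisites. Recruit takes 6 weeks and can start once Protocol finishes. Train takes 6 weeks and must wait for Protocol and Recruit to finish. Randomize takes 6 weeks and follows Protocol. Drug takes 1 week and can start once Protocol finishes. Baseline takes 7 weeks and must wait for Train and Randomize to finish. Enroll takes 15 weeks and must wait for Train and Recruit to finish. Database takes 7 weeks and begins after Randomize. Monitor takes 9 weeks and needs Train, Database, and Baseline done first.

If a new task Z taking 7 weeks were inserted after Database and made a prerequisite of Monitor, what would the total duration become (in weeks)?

Originally the plan takes 30 weeks.
With Z inserted, Monitor now waits for max(Train, Database, Baseline, Z).
New critical path: Protocol→Randomize→Database→Z→Monitor = 2+6+7+7+9 = 31 ⇒ 31 weeks.

31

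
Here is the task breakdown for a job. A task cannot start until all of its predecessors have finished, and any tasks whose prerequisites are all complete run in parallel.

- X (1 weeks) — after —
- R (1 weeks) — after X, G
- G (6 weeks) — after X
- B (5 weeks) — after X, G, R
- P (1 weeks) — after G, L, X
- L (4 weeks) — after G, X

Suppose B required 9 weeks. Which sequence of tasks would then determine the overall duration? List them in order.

Baseline: X→G→R→B = 1+6+1+5 = 13 → 13 weeks.
B is on the critical path; changing it to 9 makes that path 17 weeks.
That remains the longest chain; total 17 weeks.

X, G, R, B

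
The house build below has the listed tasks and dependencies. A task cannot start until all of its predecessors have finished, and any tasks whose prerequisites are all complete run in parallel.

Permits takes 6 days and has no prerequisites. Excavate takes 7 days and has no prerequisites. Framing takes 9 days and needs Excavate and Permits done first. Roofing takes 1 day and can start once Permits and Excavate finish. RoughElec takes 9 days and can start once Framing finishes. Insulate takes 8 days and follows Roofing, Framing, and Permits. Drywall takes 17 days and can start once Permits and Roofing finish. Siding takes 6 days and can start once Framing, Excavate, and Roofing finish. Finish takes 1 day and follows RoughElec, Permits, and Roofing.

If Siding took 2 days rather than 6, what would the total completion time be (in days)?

As given, the longest chain is Excavate→Framing→RoughElec→Finish = 7+9+9+1 = 26, so the finish is 26 days.
The longest path through Siding is only 22 days, so Siding has float 4.
No other chain overtakes it, so the finish is 26 days.

26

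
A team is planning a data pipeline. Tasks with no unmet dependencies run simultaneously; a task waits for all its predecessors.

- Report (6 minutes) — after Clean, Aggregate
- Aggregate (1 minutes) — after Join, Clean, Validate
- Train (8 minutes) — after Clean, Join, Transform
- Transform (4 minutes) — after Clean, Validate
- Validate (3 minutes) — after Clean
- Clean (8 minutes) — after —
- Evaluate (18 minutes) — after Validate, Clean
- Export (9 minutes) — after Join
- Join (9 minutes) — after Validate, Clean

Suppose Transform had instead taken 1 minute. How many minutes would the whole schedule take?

Actual critical path: Clean→Validate→Join→Export = 8+3+9+9 = 29 ⇒ 29 minutes.
The longest path through Transform is only 23 minutes, so Transform has float 6.
That remains the longest chain; total 29 minutes.

29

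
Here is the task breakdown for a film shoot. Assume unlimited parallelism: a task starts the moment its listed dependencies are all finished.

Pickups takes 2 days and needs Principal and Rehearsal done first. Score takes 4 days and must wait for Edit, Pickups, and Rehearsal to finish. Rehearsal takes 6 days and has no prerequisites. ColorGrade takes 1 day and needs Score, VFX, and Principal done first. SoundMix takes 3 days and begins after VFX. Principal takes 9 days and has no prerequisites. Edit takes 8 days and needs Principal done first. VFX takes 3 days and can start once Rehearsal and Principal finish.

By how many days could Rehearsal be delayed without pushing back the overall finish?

9

Critical path: Principal→Edit→Score→ColorGrade = 9+8+4+1 = 22, so the finish is 22 days.
The longest chain containing Rehearsal totals 13 days.
Float = 22 − 13 = 9.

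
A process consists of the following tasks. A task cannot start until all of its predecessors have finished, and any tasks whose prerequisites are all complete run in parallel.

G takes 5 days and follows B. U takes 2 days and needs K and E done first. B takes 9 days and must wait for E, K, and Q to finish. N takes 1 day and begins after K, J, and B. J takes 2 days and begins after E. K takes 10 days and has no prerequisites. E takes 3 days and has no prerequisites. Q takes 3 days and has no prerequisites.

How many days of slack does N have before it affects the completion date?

4

K→B→G = 10+9+5 = 24 sets the makespan at 24 days.
Longest path through N: 20 days (earliest finish 20, latest finish 24).
Slack of N = 23 − 19 = 4 days.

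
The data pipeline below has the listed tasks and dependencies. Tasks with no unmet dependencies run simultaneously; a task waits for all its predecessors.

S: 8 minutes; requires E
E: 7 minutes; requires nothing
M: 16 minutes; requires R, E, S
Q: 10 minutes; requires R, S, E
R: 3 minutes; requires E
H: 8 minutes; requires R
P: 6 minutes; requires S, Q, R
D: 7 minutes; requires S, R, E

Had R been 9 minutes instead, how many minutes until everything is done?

Actual critical path: E→S→M = 7+8+16 = 31 ⇒ 31 minutes.
The longest path through R is only 26 minutes, so R has float 5.
New critical path: E→R→M = 7+9+16 = 32 ⇒ 32 minutes.

32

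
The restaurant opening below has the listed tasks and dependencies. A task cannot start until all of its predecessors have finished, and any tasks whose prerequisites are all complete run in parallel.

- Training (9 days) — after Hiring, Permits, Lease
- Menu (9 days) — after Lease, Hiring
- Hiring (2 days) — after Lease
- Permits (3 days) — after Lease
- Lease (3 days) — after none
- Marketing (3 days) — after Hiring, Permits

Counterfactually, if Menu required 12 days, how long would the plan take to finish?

17

Critical path before the change: Lease→Permits→Training = 3+3+9 = 15 giving 15 days.
The longest path through Menu is only 14 days, so Menu has float 1.
Now Lease→Hiring→Menu = 3+2+12 = 17 is longest, so the finish becomes 17 days.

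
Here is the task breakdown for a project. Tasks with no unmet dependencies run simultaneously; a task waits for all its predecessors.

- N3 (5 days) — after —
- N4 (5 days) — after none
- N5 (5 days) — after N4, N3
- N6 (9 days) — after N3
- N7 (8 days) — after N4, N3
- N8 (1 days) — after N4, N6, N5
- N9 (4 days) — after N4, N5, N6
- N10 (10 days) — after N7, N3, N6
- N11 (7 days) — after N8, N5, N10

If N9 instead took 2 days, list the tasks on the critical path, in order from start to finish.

N3, N6, N10, N11

Baseline: N3→N6→N10→N11 = 5+9+10+7 = 31 → 31 days.
The longest path through N9 is only 18 days, so N9 has float 13.
No other chain overtakes it, so the finish is 31 days.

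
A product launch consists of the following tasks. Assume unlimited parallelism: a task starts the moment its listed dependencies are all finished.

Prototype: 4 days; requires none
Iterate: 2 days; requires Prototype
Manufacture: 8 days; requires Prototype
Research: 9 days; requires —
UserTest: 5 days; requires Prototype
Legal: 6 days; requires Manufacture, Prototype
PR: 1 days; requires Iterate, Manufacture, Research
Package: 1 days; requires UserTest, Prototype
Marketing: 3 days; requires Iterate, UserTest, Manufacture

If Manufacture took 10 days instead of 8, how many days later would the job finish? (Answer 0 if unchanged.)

Baseline: Prototype→Manufacture→Legal = 4+8+6 = 18 → 18 days.
Manufacture lies on that path, so at 10 days the path becomes 20 days.
That remains the longest chain; total 20 days.
Change in finish: 20 − 18 = +2 days.

2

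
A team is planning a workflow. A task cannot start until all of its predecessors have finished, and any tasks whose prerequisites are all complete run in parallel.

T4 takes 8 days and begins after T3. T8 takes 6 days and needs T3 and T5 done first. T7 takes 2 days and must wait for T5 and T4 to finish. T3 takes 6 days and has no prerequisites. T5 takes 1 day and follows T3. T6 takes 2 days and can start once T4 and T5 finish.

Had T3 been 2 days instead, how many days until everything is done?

As given, the longest chain is T3→T4→T6 = 6+8+2 = 16, so the finish is 16 days.
Since T3 is critical, the -4 change carries straight to that chain (now 12 days).
That remains the longest chain; total 12 days.

12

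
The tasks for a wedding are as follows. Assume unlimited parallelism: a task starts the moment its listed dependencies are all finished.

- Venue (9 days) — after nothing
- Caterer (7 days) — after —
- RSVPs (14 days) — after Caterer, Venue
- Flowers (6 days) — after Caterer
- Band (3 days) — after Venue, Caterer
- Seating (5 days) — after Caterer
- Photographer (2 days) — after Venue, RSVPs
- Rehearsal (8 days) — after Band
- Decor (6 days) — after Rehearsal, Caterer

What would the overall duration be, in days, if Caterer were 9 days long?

26

Actual critical path: Venue→Band→Rehearsal→Decor = 9+3+8+6 = 26 ⇒ 26 days.
Caterer has 2 days of float (longest path through it is 24).
No other chain overtakes it, so the finish is 26 days.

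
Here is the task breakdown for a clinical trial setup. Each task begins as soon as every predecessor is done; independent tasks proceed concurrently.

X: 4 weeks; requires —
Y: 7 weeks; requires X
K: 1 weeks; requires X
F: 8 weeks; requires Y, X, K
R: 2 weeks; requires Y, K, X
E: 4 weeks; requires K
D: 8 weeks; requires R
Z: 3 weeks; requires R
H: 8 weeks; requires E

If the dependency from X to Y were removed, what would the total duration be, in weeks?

17

Before: longest chain X→Y→R→D = 4+7+2+8 = 21, finish 21.
Without X→Y, Y's earliest start moves from 4 to 0.
After: X→K→E→H = 4+1+4+8 = 17 → 17 weeks.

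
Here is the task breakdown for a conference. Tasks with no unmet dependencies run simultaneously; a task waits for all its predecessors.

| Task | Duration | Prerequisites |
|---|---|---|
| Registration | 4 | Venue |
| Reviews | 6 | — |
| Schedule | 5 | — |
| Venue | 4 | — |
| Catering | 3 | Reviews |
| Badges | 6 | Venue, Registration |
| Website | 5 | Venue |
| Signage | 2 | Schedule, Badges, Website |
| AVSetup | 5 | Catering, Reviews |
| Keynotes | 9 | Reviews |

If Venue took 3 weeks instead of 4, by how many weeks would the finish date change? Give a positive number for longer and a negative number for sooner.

-1

Actual critical path: Venue→Registration→Badges→Signage = 4+4+6+2 = 16 ⇒ 16 weeks.
Since Venue is critical, the -1 change carries straight to that chain (now 15 weeks).
No other chain overtakes it, so the finish is 15 weeks.
Change in finish: 15 − 16 = -1 weeks.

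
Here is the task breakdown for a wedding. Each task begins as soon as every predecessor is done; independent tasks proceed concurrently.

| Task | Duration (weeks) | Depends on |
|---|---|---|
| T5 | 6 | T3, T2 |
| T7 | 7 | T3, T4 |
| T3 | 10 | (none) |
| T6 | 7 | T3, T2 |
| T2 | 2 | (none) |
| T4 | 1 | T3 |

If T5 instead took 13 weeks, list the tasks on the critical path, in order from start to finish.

T3, T5

Actual critical path: T3→T4→T7 = 10+1+7 = 18 ⇒ 18 weeks.
The longest path through T5 is only 16 weeks, so T5 has float 2.
Now T3→T5 = 10+13 = 23 is longest, so the finish becomes 23 weeks.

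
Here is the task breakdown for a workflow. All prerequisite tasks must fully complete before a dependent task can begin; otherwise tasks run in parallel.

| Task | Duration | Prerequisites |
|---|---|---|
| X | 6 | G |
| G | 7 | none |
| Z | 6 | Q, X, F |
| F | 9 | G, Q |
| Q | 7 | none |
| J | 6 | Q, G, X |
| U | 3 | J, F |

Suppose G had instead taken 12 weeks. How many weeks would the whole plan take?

Actual critical path: G→X→J→U = 7+6+6+3 = 22 ⇒ 22 weeks.
G lies on that path, so at 12 weeks the path becomes 27 weeks.
No other chain overtakes it, so the finish is 27 weeks.

27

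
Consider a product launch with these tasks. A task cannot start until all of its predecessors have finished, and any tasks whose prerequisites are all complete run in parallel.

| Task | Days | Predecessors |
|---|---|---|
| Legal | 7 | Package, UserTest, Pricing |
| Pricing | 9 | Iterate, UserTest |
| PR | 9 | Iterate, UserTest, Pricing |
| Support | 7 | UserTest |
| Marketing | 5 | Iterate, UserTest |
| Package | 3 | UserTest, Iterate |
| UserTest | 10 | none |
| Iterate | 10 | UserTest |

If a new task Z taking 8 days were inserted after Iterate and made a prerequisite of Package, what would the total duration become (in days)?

Originally the schedule takes 38 days.
With Z inserted, Package now waits for max(UserTest, Iterate, Z).
New critical path: UserTest→Iterate→Z→Package→Legal = 10+10+8+3+7 = 38 ⇒ 38 days.

38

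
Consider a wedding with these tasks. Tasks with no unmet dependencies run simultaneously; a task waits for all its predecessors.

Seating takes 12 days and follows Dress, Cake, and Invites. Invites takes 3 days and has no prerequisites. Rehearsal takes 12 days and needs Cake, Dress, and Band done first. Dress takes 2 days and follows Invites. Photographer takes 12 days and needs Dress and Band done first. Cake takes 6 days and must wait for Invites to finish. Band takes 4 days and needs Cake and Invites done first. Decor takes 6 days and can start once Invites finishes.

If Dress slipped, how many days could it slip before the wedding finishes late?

The longest chain is Invites→Cake→Band→Photographer = 3+6+4+12 = 25; overall finish 25 days.
Dress finishes as early as 5 and must finish by 13.
Slack of Dress = 11 − 3 = 8 days.

8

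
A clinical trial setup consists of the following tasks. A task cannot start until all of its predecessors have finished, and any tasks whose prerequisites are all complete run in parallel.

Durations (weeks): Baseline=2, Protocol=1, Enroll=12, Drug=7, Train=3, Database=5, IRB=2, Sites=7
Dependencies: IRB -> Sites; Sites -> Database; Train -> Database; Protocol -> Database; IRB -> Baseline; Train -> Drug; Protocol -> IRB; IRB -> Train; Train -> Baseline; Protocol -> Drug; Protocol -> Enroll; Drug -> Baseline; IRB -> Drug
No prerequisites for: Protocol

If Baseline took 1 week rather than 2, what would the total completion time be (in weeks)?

Critical path before the change: Protocol→IRB→Train→Drug→Baseline = 1+2+3+7+2 = 15 giving 15 weeks.
Baseline is on the critical path; changing it to 1 makes that path 14 weeks.
The binding chain switches to Protocol→IRB→Sites→Database = 1+2+7+5 = 15; finish 15 weeks.

15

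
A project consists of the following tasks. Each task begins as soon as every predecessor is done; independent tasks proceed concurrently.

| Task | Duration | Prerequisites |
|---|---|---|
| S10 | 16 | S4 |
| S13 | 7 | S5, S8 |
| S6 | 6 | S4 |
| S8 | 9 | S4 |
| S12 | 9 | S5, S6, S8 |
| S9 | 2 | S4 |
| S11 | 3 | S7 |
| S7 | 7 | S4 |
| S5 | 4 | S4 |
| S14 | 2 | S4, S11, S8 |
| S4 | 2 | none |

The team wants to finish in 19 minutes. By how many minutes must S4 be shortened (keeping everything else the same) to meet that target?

Current finish: 20 minutes; target: 19.
S4 is on every critical path, so each minute cut from S4 cuts the finish by one (this holds down to a finish of 19).
Need 20 − 19 = 1 minute off S4 → S4 becomes 1 minute, finish becomes 19.

1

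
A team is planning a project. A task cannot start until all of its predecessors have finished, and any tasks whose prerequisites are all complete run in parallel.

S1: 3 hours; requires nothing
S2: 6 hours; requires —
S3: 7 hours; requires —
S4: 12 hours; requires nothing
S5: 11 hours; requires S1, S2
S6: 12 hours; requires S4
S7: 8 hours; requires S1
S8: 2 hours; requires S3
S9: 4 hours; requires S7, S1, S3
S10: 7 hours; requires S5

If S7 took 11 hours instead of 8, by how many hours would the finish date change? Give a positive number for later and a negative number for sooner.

Actual critical path: S2→S5→S10 = 6+11+7 = 24 ⇒ 24 hours.
S7 has 9 hours of float (longest path through it is 15).
No other chain overtakes it, so the finish is 24 hours.
Change in finish: 24 − 24 = +0 hours.

0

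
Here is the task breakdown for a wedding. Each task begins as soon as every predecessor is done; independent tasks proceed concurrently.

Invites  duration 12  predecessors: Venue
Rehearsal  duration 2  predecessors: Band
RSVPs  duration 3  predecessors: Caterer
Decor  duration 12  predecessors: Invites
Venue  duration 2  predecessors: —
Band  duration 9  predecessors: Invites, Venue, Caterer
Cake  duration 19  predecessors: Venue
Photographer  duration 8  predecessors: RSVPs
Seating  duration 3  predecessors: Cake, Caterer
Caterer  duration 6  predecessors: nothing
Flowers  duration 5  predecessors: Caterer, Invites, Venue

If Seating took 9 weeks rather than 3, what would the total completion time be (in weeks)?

30

The binding path is Venue→Invites→Decor = 2+12+12 = 26; finish at 26 weeks.
Seating is off the critical path — its longest chain is 24 weeks, giving 2 of slack.
Now Venue→Cake→Seating = 2+19+9 = 30 is longest, so the finish becomes 30 weeks.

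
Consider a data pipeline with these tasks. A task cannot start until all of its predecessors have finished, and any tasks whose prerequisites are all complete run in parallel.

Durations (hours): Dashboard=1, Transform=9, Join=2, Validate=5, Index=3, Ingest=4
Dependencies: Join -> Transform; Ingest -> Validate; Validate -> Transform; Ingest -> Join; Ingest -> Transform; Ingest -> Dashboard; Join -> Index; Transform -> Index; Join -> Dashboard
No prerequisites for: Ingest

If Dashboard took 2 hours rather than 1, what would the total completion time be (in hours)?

Baseline: Ingest→Validate→Transform→Index = 4+5+9+3 = 21 → 21 hours.
Dashboard has 14 hours of float (longest path through it is 7).
The critical path is still Ingest→Validate→Transform→Index; finish is now 21 hours.

21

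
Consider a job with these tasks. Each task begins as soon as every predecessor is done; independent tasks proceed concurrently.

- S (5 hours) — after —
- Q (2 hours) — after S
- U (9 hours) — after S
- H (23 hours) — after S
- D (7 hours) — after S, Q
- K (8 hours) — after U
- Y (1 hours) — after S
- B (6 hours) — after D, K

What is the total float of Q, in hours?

8

The longest chain is S→U→K→B = 5+9+8+6 = 28; overall finish 28 hours.
Longest path through Q: 20 hours (earliest finish 7, latest finish 15).
Float = 28 − 20 = 8.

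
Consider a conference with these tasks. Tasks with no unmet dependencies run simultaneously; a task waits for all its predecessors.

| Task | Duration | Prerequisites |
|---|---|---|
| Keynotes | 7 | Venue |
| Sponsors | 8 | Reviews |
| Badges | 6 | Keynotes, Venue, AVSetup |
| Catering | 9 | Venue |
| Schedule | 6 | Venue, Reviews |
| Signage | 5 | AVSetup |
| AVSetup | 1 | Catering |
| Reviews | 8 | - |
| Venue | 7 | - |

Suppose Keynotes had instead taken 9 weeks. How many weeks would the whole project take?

23

The binding path is Venue→Catering→AVSetup→Badges = 7+9+1+6 = 23; finish at 23 weeks.
Keynotes has 3 weeks of float (longest path through it is 20).
The critical path is still Venue→Catering→AVSetup→Badges; finish is now 23 weeks.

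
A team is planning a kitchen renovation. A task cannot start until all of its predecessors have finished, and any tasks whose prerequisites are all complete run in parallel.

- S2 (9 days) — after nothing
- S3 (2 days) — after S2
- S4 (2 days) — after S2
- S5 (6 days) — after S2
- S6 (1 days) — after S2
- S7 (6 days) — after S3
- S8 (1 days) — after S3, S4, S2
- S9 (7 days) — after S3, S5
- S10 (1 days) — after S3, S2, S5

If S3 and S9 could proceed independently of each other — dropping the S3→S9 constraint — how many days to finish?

22

Before: longest chain S2→S5→S9 = 9+6+7 = 22, finish 22.
Dropping S3→S9 doesn't change S9's earliest start (15); another predecessor still binds.
The longest chain is now S2→S5→S9 = 9+6+7 = 22, so the plan takes 22 days.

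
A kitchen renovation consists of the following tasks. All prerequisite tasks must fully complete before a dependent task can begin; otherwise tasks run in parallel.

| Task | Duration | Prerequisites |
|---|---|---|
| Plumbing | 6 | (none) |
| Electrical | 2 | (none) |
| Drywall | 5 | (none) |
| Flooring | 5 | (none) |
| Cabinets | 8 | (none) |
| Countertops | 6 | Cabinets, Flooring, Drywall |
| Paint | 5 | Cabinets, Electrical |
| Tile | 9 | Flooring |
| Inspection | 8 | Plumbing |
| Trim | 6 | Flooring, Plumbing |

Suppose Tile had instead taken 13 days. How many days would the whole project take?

18

Baseline: Flooring→Tile = 5+9 = 14 → 14 days.
Since Tile is critical, the +4 change carries straight to that chain (now 18 days).
That remains the longest chain; total 18 days.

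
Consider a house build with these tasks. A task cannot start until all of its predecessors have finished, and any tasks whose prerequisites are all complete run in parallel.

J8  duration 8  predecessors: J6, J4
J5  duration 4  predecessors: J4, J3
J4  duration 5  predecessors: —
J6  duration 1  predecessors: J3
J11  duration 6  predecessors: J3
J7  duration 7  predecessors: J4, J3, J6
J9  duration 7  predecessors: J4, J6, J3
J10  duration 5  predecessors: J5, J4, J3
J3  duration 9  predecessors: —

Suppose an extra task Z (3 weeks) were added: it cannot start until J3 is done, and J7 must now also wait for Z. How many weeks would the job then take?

19

Originally the job takes 18 weeks.
With Z inserted, J7 now waits for max(J4, J3, J6, Z).
New critical path: J3→Z→J7 = 9+3+7 = 19 ⇒ 19 weeks.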